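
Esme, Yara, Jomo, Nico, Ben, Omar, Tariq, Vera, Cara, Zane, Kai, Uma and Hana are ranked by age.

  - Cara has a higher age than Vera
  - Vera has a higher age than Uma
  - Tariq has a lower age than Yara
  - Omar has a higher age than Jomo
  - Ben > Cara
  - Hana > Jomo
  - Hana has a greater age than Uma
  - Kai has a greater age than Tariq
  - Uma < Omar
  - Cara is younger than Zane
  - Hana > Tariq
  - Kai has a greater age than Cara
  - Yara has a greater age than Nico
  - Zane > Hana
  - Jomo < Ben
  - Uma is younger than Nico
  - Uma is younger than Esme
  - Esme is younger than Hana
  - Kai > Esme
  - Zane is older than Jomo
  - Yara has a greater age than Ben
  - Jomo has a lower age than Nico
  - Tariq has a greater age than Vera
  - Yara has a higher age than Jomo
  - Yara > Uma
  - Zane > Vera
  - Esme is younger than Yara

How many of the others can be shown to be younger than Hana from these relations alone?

From Hana the given relations immediately reach Uma, Jomo, Esme, Tariq.
From those, Vera — 5 in total.
Nothing else is reachable below Hana; 5 in all.

5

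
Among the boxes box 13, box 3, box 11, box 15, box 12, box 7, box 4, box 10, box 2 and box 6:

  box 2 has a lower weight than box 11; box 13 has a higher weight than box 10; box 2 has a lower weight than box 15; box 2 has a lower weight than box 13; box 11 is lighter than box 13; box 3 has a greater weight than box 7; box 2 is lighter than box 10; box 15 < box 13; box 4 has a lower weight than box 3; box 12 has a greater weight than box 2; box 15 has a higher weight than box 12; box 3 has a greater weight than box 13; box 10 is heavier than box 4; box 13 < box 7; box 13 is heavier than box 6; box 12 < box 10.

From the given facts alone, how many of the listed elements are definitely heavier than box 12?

From box 12 the given relations immediately reach box 15, box 10.
From those, box 13 — 3 in total.
From those, box 7, box 3 — 5 in total.
No other element is forced above box 12 by the given relations, so the count is 5.

5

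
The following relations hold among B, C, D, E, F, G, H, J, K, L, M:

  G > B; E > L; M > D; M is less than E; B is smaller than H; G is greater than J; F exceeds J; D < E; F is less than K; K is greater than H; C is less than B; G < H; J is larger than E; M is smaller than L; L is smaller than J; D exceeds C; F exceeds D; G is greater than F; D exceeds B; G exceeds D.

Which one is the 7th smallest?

J

The consecutive relations fix a unique order: C < B < D < M < L < E < J < F < G < H < K.
The 7th smallest is J.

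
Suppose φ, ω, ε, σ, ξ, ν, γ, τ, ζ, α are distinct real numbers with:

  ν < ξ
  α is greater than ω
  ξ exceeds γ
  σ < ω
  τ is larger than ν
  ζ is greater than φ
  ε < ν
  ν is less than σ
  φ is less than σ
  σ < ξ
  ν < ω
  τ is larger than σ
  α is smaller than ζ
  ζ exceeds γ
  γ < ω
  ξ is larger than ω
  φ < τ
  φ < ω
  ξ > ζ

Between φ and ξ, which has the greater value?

ξ

Link the given pairs in sequence: φ < σ; σ < ω; ω < α; α < ζ; ζ < ξ.
Chaining these gives φ < σ < ω < α < ζ < ξ.
So φ < ξ; ξ is the larger of the two.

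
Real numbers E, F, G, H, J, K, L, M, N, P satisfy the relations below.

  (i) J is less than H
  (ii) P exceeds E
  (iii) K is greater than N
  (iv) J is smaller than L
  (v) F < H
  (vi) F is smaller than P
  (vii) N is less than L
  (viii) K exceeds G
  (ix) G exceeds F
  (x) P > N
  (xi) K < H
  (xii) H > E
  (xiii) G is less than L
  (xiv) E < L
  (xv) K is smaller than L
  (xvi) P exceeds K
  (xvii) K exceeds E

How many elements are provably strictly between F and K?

1

Chaining upward from F reaches: G, L, P, H.
Chaining downward from K reaches: G, N, E.
Strictly between F and K are those in both lists: G — 1 element.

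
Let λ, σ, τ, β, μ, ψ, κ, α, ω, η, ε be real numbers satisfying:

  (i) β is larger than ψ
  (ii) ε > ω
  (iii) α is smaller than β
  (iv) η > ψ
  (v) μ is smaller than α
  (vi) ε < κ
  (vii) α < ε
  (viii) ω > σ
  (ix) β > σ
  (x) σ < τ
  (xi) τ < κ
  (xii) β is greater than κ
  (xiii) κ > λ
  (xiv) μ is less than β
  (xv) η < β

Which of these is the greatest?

Chaining downward from β: directly below it, σ, μ, α, ψ, κ, η; then τ, λ, ε; then ω.
That covers every other element, and nothing is given above β, so β is the greatest.

β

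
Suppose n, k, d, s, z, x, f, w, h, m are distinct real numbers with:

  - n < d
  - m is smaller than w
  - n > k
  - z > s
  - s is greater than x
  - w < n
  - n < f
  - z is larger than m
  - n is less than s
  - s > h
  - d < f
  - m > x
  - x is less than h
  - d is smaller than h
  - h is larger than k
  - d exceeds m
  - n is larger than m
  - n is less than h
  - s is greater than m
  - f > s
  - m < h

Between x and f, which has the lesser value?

x

Following the relations from x: x < m < w < n < d < h < s < f.
So x < f; x is the smaller of the two.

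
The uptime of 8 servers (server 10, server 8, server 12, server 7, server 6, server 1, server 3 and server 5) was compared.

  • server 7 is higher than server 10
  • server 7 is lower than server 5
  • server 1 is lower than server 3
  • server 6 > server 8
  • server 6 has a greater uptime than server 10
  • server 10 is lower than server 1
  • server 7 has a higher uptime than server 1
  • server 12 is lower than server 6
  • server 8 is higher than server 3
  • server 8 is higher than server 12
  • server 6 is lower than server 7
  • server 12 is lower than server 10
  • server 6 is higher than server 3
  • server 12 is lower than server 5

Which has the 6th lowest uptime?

server 6

The consecutive relations fix a unique order: server 12 < server 10 < server 1 < server 3 < server 8 < server 6 < server 7 < server 5.
The 6th smallest is server 6.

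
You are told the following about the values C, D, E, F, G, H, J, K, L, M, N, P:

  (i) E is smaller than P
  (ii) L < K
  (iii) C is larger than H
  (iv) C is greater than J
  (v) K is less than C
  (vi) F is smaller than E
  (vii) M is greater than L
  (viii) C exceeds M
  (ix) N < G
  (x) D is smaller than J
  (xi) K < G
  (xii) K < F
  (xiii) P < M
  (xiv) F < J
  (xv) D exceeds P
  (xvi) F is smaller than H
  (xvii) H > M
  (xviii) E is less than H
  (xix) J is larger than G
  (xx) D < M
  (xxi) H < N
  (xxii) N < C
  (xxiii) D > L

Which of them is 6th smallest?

D

Piecing the relations together gives one ordering: L < K < F < E < P < D < M < H < N < G < J < C.
Counting 6 from the smallest end gives D.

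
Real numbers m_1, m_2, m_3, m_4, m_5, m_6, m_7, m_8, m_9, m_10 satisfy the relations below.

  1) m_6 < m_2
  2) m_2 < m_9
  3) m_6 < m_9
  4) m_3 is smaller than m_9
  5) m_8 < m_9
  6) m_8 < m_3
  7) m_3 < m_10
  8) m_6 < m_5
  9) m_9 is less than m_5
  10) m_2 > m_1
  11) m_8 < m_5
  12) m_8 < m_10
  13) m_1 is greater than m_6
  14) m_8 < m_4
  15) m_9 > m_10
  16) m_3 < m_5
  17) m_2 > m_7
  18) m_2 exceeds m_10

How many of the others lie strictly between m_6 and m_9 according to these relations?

2

Chaining upward from m_6 reaches: m_1, m_2, m_5.
Chaining downward from m_9 reaches: m_8, m_7, m_3, m_1, m_10, m_2.
Strictly between m_6 and m_9 are those in both lists: m_1, m_2 — 2 elements.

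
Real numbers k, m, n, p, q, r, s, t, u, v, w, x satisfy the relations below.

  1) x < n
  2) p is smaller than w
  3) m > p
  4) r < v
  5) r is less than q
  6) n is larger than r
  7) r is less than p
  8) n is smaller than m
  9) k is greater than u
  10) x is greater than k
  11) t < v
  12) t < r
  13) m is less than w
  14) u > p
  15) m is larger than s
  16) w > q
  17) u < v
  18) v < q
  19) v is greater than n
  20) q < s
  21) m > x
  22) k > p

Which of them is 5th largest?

v

Piecing the relations together gives one ordering: t < r < p < u < k < x < n < v < q < s < m < w.
Counting 5 from the largest end gives v.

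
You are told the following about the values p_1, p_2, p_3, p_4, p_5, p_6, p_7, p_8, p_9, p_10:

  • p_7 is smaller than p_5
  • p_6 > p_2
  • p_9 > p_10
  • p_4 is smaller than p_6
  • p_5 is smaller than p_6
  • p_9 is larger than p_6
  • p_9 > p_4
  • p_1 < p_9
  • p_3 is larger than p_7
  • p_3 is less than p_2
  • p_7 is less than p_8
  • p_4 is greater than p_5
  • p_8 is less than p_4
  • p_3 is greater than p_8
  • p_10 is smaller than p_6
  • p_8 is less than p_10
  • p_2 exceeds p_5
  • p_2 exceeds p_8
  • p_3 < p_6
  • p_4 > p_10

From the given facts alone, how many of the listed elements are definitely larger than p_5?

The elements the relations force above p_5 are p_4, p_2, p_6, p_9 — no chain reaches any other.
That is 4.

4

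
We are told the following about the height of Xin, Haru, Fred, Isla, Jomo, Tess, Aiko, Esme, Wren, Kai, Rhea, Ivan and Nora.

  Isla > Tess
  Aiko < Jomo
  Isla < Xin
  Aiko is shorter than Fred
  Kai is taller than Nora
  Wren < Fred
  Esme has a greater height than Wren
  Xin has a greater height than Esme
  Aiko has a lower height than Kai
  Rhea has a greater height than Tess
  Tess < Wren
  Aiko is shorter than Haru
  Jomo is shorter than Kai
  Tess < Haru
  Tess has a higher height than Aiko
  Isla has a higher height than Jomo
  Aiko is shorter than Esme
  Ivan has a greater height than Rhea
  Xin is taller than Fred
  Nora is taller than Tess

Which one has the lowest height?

Chaining upward from Aiko: directly above it, Tess, Jomo, Kai, Haru, Esme, Fred; then Rhea, Isla, Nora, Wren, Xin; then Ivan.
That covers every other element, and nothing is given below Aiko, so Aiko is the lowest height.

Aiko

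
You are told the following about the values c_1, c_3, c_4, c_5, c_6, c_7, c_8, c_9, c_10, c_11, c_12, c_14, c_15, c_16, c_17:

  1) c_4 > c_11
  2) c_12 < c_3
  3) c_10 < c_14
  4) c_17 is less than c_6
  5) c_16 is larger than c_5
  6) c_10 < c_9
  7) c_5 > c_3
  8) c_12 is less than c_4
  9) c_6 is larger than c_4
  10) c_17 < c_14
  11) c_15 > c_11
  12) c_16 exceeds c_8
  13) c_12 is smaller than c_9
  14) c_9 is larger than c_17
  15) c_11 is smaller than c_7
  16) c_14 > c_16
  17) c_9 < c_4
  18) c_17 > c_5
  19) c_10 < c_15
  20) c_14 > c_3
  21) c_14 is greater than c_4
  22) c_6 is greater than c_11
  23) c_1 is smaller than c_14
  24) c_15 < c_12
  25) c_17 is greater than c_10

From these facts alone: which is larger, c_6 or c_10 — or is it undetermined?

c_6

Following the relations from c_10: c_10 < c_15 < c_12 < c_3 < c_5 < c_17 < c_9 < c_4 < c_6.
So c_6 is larger.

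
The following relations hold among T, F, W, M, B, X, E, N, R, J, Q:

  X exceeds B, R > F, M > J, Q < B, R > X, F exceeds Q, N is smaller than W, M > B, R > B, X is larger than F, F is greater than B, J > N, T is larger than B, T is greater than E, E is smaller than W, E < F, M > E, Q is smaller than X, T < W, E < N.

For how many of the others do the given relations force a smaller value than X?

Directly below X: Q, B, F.
One step further: E (4 so far).
Nothing else is reachable below X; 4 in all.

4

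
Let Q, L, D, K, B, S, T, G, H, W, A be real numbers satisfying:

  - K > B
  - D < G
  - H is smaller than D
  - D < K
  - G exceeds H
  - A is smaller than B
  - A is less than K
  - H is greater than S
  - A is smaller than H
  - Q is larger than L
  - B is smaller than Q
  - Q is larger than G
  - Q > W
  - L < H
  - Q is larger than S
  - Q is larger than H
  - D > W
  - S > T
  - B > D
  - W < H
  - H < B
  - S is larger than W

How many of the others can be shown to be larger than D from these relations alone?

Directly above D: B, K, G.
One step further: Q (4 so far).
No other element is forced above D by the given relations, so the count is 4.

4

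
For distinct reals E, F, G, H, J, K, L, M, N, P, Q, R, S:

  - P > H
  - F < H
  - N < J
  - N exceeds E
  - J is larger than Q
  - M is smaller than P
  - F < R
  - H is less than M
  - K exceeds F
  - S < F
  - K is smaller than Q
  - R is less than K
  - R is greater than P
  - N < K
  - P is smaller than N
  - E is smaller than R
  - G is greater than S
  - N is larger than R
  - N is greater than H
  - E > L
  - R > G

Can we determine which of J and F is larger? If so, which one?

The relevant relations are F < H; H < M; M < P; P < N; N < K; K < Q; Q < J.
Chaining these gives F < H < M < P < N < K < Q < J.
So J is larger.

J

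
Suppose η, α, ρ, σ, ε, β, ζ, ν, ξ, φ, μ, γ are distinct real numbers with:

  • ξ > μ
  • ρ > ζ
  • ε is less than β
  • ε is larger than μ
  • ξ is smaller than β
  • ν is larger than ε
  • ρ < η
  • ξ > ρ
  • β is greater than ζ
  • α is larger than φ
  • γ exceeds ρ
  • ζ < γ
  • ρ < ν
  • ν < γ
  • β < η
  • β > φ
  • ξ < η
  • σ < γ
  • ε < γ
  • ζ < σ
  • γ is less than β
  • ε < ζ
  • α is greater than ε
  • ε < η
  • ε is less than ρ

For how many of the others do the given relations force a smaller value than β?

From β the given relations immediately reach ε, ζ, φ, ξ, γ.
From those, μ, ρ, ν, σ — 9 in total.
No other element is forced below β by the given relations, so the count is 9.

9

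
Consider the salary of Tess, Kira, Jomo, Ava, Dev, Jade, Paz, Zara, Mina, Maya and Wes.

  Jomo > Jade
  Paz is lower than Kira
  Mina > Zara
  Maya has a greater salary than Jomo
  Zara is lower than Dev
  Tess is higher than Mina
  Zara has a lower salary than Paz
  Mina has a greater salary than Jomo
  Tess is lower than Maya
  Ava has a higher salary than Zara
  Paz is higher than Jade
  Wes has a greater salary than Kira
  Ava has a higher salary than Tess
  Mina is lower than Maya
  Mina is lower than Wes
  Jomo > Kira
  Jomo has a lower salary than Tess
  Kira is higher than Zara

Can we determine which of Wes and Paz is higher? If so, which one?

Paz < Kira and Kira < Jomo give Paz < Jomo.
Then Jomo < Mina extends the chain to Mina.
With Mina < Wes: Paz < Kira < Jomo < Mina < Wes.
So Wes is higher.

Wes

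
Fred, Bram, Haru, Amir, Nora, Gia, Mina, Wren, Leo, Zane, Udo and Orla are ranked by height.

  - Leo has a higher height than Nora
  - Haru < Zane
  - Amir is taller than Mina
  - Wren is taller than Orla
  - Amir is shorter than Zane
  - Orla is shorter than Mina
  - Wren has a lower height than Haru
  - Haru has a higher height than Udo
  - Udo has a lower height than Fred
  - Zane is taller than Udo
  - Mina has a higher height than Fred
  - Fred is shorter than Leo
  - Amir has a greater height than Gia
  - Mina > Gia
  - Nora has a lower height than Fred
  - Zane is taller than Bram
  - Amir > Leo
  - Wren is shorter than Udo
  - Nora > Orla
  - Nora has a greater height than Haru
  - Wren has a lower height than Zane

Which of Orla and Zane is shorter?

Orla

The relevant relations are Orla < Wren; Wren < Udo; Udo < Haru; Haru < Nora; Nora < Fred; Fred < Leo; Leo < Amir; Amir < Zane.
Chaining these gives Orla < Wren < Udo < Haru < Nora < Fred < Leo < Amir < Zane.
So Orla < Zane; Orla is the shorter of the two.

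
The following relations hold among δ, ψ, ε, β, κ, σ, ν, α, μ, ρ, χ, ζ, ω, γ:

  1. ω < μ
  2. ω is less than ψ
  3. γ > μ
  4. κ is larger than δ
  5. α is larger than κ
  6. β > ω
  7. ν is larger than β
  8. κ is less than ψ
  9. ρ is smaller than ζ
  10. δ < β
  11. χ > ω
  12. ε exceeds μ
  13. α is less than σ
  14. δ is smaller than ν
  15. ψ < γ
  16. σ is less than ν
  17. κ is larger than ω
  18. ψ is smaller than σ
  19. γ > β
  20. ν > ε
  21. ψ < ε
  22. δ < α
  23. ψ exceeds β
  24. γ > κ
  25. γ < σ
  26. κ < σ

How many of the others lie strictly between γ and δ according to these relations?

3

The relations place δ below γ. An element lies strictly between them when it is forced above δ and also forced below γ.
Above δ: {β, κ, α, ψ, ε, σ, ν}. Below γ: {ω, β, κ, ψ, μ}.
Intersection: {β, κ, ψ} — 3.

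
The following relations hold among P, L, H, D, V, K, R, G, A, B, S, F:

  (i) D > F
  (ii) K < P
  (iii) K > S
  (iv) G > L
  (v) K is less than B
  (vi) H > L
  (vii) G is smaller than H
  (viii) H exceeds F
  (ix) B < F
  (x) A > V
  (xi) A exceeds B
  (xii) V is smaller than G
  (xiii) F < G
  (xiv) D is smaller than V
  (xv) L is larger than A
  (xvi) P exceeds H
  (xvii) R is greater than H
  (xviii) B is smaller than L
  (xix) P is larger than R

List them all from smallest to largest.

S < K < B < F < D < V < A < L < G < H < R < P

The consecutive links are each given: S < K; K < B; B < F; F < D; D < V; V < A; A < L; L < G; G < H; H < R; R < P.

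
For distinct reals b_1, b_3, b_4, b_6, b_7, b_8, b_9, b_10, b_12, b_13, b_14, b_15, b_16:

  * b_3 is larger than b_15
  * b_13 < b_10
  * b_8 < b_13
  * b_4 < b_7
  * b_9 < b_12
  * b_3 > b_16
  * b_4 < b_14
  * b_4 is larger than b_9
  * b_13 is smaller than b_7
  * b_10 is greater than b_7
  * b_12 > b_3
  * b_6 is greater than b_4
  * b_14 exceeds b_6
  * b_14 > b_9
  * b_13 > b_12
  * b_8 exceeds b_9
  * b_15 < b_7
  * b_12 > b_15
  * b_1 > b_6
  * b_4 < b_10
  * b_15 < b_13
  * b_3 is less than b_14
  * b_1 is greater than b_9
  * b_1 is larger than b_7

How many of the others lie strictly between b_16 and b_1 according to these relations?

The relations place b_16 below b_1. An element lies strictly between them when it is forced above b_16 and also forced below b_1.
Above b_16: {b_3, b_12, b_13, b_7, b_14, b_10}. Below b_1: {b_9, b_8, b_4, b_15, b_3, b_6, b_12, b_13, b_7}.
Intersection: {b_3, b_12, b_13, b_7} — 4.

4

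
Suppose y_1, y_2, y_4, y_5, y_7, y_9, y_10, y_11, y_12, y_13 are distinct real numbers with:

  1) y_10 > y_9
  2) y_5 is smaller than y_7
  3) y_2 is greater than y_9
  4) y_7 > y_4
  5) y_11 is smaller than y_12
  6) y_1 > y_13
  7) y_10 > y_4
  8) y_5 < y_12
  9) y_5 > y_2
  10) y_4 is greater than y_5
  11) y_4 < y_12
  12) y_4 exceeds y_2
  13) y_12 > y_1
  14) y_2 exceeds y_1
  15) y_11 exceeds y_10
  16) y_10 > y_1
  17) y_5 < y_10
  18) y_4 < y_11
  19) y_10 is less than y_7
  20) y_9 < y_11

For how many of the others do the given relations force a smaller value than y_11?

7

The elements the relations force below y_11 are y_13, y_1, y_9, y_2, y_5, y_4, y_10 — no chain reaches any other.
That is 7.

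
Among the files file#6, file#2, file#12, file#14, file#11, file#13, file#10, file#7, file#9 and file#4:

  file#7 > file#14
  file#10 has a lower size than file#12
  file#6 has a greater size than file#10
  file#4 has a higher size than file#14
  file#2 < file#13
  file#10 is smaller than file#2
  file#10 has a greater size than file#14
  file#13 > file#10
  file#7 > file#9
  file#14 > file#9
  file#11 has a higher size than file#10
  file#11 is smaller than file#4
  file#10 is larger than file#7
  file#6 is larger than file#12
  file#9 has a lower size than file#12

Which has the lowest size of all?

file#14 is not least since file#9 < file#14; file#7 is not least since file#14 < file#7; file#10 is not least since file#7 < file#10; file#12 is not least since file#9 < file#12; file#6 is not least since file#12 < file#6; file#11 is not least since file#10 < file#11; file#2 is not least since file#10 < file#2; file#4 is not least since file#11 < file#4; file#13 is not least since file#2 < file#13.
Only file#9 has nothing below it, so file#9 is the lowest size.

file#9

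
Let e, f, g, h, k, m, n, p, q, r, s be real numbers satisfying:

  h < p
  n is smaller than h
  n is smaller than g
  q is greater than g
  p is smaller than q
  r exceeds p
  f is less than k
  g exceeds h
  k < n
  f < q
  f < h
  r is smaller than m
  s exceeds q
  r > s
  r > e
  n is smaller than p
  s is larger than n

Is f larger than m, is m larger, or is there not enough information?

m

Chaining the given relations: f < k < n < h < g < q < s < r < m.
So m is larger.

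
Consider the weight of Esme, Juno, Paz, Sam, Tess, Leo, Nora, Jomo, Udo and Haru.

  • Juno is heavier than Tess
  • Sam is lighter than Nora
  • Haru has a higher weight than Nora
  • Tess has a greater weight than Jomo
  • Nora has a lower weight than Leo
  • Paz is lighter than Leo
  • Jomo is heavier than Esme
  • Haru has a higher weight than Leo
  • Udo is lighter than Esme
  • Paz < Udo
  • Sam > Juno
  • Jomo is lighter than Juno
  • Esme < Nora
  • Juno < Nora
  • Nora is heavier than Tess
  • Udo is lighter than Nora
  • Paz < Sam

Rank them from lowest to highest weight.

The consecutive links are each given: Paz < Udo; Udo < Esme; Esme < Jomo; Jomo < Tess; Tess < Juno; Juno < Sam; Sam < Nora; Nora < Leo; Leo < Haru.

Paz < Udo < Esme < Jomo < Tess < Juno < Sam < Nora < Leo < Haru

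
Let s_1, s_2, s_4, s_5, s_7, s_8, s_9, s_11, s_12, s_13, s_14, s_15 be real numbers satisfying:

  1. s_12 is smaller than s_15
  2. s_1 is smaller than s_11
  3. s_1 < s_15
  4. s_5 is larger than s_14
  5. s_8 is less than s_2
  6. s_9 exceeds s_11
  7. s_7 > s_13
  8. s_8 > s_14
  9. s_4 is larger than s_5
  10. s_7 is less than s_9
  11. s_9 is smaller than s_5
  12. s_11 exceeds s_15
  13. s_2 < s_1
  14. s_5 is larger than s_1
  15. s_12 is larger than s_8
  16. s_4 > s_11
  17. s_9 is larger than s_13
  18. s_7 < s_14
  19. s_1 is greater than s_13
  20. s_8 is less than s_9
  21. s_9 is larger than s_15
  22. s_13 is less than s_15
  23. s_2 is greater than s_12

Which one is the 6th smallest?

s_2

Piecing the relations together gives one ordering: s_13 < s_7 < s_14 < s_8 < s_12 < s_2 < s_1 < s_15 < s_11 < s_9 < s_5 < s_4.
Counting 6 from the smallest end gives s_2.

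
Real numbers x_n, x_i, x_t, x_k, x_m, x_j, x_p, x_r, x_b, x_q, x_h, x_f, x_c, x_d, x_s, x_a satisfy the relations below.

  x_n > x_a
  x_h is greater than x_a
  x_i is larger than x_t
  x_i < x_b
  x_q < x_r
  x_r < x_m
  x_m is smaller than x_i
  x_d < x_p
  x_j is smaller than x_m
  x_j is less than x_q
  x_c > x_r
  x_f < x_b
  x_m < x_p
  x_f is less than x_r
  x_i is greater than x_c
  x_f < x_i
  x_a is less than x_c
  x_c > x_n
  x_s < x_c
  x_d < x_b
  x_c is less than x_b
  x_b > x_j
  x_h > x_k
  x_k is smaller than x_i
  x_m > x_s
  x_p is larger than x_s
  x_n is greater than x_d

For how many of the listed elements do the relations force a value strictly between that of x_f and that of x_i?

3

The relations place x_f below x_i. An element lies strictly between them when it is forced above x_f and also forced below x_i.
Above x_f: {x_r, x_c, x_m, x_p, x_b}. Below x_i: {x_j, x_d, x_s, x_a, x_n, x_t, x_q, x_r, x_c, x_k, x_m}.
Intersection: {x_r, x_c, x_m} — 3.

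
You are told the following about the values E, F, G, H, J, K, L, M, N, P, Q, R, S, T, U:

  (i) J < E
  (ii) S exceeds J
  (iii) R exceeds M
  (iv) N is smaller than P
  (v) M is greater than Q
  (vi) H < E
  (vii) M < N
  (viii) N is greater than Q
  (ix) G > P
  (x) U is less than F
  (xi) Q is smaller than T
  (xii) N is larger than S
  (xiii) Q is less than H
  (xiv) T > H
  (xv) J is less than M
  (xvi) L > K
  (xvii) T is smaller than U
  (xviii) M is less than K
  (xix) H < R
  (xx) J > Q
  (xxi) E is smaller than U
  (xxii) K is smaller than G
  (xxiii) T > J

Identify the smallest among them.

Chaining upward from Q: directly above it, H, J, M, N, T; then S, R, P, E, U, K; then F, L, G.
That covers every other element, and nothing is given below Q, so Q is the smallest.

Q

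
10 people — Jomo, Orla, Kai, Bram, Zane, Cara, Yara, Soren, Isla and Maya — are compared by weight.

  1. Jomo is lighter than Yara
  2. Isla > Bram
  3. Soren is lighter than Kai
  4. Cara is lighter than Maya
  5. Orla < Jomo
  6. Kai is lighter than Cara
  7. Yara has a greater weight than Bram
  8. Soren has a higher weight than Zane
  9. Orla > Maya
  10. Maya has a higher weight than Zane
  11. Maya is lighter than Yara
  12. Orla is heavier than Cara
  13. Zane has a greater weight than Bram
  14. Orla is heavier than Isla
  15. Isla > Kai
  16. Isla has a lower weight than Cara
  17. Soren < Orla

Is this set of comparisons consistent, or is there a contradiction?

consistent

The single ordering Bram < Zane < Soren < Kai < Isla < Cara < Maya < Orla < Jomo < Yara satisfies every listed relation, so no contradiction arises.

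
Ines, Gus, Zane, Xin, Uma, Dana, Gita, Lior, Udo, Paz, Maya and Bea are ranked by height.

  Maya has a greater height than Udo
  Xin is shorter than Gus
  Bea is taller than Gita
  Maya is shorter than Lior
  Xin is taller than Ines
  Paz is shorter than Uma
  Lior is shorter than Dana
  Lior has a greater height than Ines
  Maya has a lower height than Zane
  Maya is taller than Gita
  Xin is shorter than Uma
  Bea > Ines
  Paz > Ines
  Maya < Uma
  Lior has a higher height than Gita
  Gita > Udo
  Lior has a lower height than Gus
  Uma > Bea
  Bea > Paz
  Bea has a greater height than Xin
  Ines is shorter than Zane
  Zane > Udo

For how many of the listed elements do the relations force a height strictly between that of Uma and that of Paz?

1

The relations place Paz below Uma. An element lies strictly between them when it is forced above Paz and also forced below Uma.
Above Paz: {Bea}. Below Uma: {Udo, Gita, Maya, Ines, Xin, Bea}.
Intersection: {Bea} — 1.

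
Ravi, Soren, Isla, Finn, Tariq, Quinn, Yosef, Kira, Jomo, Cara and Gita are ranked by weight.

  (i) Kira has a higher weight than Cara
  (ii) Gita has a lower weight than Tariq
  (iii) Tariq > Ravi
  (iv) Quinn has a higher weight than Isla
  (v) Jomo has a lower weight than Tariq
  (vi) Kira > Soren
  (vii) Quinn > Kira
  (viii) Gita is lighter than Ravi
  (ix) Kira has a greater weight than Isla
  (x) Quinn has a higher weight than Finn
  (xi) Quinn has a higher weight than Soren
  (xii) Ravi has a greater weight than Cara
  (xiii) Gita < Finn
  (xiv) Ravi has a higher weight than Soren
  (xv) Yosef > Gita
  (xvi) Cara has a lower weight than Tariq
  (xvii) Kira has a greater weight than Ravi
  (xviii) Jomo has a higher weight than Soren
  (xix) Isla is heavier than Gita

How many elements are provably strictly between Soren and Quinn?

The relations place Soren below Quinn. An element lies strictly between them when it is forced above Soren and also forced below Quinn.
Above Soren: {Ravi, Jomo, Tariq, Kira}. Below Quinn: {Cara, Gita, Isla, Ravi, Finn, Kira}.
Intersection: {Ravi, Kira} — 2.

2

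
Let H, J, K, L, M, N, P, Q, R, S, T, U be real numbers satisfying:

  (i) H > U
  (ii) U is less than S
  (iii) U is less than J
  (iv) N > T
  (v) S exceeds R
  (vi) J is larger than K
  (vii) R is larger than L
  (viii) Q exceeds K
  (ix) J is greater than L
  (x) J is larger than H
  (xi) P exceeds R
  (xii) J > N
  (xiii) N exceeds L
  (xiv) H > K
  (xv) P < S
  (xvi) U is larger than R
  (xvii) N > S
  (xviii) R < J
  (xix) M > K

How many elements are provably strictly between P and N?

1

The relations place P below N. An element lies strictly between them when it is forced above P and also forced below N.
Above P: {S, J}. Below N: {T, L, R, U, S}.
Intersection: {S} — 1.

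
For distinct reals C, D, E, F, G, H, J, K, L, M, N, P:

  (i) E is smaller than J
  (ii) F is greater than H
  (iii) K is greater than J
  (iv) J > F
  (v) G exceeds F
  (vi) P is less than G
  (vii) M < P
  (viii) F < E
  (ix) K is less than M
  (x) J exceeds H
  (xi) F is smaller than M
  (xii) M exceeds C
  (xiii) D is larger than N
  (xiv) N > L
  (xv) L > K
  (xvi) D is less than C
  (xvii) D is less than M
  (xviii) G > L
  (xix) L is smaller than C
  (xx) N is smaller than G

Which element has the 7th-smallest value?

Piecing the relations together gives one ordering: H < F < E < J < K < L < N < D < C < M < P < G.
Counting 7 from the smallest end gives N.

N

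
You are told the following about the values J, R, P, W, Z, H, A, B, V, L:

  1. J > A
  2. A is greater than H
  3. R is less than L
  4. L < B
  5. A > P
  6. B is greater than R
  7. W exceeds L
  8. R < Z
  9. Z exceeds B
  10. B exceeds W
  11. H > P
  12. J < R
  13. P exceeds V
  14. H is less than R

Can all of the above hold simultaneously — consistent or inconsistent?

Every relation is compatible with V < P < H < A < J < R < L < W < B < Z; the set is consistent.

consistent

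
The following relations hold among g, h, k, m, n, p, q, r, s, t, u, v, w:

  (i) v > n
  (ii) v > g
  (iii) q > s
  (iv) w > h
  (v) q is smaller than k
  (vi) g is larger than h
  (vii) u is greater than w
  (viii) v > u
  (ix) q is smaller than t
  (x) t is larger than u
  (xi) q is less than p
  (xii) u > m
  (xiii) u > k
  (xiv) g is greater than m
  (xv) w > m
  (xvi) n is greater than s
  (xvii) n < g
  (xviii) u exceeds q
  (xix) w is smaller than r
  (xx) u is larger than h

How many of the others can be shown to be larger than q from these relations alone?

5

From q the given relations immediately reach k, u, p, t.
From those, v — 5 in total.
Nothing else is reachable above q; 5 in all.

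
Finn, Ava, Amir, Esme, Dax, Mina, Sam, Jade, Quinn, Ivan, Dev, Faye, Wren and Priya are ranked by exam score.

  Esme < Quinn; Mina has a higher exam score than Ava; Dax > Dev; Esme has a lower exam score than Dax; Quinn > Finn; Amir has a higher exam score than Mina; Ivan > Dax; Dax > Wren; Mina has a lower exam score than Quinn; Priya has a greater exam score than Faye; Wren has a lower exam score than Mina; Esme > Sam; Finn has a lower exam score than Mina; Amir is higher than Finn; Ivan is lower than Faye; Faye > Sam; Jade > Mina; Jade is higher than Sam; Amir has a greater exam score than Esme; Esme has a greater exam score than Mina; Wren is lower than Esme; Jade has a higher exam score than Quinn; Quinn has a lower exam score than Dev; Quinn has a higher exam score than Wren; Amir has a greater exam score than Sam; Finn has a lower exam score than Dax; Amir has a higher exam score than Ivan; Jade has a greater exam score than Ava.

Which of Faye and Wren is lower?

Wren

Wren < Mina < Esme < Quinn < Dev < Dax < Ivan < Faye, by transitivity through Mina, Esme, Quinn, Dev, Dax, Ivan.
So Wren < Faye; Wren is the lower of the two.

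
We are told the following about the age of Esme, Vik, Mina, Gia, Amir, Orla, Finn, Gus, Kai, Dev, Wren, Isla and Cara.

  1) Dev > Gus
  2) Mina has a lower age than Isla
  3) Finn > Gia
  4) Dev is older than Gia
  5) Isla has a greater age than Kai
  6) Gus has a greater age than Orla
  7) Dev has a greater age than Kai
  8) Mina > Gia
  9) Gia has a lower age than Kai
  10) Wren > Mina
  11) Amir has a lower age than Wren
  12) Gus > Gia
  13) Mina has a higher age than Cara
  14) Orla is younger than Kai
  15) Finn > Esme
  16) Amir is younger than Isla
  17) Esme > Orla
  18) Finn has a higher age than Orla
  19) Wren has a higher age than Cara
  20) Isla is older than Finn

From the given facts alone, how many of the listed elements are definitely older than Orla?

Directly above Orla: Kai, Gus, Esme, Finn.
One step further: Dev, Isla (6 so far).
No other element is forced above Orla by the given relations, so the count is 6.

6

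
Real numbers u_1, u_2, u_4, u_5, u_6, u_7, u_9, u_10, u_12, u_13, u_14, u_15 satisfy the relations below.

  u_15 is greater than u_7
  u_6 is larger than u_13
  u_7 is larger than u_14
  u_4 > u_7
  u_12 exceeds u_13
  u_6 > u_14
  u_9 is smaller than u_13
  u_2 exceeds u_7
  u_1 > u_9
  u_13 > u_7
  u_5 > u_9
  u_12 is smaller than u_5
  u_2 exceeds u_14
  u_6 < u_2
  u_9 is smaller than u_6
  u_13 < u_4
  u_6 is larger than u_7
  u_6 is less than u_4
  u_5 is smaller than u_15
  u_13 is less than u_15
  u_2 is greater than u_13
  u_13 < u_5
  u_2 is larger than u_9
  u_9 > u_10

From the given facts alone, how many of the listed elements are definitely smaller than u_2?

6

From u_2 the given relations immediately reach u_9, u_14, u_7, u_13, u_6.
From those, u_10 — 6 in total.
Nothing else is reachable below u_2; 6 in all.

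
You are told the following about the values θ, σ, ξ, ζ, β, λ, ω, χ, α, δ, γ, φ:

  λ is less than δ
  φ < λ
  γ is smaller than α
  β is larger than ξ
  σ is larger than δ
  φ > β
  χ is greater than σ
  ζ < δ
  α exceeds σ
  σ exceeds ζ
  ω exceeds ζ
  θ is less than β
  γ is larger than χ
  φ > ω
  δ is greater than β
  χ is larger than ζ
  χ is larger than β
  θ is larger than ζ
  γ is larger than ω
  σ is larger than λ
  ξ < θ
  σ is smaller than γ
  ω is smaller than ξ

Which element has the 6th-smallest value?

φ

Chaining the given pairs: ζ < ω < ξ < θ < β < φ < λ < δ < σ < χ < γ < α.
The 6th smallest is φ.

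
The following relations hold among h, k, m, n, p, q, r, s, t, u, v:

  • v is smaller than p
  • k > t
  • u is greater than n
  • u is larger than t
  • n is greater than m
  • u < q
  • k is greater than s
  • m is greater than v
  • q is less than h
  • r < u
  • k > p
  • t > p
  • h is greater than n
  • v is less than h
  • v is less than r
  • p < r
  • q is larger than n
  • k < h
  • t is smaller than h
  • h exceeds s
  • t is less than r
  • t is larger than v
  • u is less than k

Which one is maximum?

Chaining downward from h: directly below it, v, n, t, s, k, q; then m, p, u; then r.
That covers every other element, and nothing is given above h, so h is the maximum.

h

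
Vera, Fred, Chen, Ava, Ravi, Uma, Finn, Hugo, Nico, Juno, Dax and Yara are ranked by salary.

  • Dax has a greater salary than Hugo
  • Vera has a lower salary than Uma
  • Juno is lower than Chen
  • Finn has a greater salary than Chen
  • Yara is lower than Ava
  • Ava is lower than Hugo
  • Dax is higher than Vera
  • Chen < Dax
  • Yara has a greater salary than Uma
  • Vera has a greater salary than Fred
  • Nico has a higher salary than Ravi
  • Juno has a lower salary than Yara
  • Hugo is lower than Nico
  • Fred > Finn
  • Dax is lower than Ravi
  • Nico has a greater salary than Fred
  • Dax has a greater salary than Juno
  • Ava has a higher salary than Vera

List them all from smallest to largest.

Nothing is placed below Juno, so it is least; from there Juno < Chen; Chen < Finn; Finn < Fred; Fred < Vera; Vera < Uma; Uma < Yara; Yara < Ava; Ava < Hugo; Hugo < Dax; Dax < Ravi; Ravi < Nico, each given directly.

Juno < Chen < Finn < Fred < Vera < Uma < Yara < Ava < Hugo < Dax < Ravi < Nico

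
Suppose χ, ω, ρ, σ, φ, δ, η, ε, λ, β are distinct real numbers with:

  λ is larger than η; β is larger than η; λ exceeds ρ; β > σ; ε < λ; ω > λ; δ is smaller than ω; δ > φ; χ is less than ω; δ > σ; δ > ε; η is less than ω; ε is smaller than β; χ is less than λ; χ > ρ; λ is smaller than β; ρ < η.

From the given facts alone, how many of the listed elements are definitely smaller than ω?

Directly below ω: χ, η, λ, δ.
One step further: ρ, ε, φ, σ (8 so far).
No other element is forced below ω by the given relations, so the count is 8.

8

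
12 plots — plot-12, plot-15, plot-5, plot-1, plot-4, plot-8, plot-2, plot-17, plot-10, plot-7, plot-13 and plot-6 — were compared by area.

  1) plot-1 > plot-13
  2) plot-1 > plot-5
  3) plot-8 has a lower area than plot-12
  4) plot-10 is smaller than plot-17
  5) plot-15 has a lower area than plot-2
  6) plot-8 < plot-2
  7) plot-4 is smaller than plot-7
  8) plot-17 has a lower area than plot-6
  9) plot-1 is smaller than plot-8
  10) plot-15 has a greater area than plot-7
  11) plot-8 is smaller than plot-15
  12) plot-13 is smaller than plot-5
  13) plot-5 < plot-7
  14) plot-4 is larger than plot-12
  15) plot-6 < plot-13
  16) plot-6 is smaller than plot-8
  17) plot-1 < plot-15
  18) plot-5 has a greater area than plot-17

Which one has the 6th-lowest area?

Chaining the given pairs: plot-10 < plot-17 < plot-6 < plot-13 < plot-5 < plot-1 < plot-8 < plot-12 < plot-4 < plot-7 < plot-15 < plot-2.
The 6th smallest is plot-1.

plot-1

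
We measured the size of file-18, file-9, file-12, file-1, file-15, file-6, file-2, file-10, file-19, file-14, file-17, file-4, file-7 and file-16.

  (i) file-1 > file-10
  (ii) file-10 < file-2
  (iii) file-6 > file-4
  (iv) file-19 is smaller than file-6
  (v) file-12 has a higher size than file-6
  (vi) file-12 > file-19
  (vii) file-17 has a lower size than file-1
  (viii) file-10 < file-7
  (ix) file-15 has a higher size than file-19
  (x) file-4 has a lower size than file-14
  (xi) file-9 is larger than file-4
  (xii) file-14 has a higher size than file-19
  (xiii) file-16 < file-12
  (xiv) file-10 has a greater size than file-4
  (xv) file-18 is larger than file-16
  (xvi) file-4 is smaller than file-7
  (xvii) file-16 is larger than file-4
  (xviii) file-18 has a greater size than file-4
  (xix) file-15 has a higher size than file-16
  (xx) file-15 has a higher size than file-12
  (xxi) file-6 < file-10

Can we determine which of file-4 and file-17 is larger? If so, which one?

Following every chain through file-17: above file-17 we get file-1.
file-4 is not reached, and no chain runs the other way from file-4 to file-17.
So the given relations leave the order of file-17 and file-4 undetermined.

undetermined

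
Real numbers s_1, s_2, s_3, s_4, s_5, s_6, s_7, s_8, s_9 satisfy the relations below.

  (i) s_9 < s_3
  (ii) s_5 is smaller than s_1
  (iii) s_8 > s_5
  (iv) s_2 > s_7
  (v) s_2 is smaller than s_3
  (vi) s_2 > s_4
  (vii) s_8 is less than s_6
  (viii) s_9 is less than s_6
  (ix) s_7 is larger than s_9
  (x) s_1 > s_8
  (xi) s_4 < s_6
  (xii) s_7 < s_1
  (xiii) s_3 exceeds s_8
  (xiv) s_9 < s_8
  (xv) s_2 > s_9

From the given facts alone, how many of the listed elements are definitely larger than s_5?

The elements the relations force above s_5 are s_8, s_1, s_6, s_3 — no chain reaches any other.
That is 4.

4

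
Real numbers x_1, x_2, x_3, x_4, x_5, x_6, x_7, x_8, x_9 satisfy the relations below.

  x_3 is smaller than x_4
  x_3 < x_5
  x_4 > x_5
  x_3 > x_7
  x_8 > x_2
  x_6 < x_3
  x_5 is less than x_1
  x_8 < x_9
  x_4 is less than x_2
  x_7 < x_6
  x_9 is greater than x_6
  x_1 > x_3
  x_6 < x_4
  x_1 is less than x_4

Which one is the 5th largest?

Piecing the relations together gives one ordering: x_7 < x_6 < x_3 < x_5 < x_1 < x_4 < x_2 < x_8 < x_9.
Counting 5 from the largest end gives x_1.

x_1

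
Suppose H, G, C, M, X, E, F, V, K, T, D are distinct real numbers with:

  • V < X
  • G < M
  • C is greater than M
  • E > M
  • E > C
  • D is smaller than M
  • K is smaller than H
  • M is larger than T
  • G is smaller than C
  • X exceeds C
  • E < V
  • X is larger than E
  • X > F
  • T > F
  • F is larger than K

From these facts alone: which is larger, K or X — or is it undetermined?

Following the relations from K: K < F < T < M < C < E < X.
So X is larger.

X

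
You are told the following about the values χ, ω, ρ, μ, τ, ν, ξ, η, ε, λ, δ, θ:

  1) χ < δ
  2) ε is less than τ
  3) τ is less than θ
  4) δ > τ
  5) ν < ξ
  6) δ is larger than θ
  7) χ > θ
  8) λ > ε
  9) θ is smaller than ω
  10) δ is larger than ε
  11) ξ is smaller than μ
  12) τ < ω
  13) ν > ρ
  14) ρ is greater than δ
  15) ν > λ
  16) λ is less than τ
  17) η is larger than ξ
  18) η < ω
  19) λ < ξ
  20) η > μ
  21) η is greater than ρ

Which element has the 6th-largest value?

Chaining the given pairs: ε < λ < τ < θ < χ < δ < ρ < ν < ξ < μ < η < ω.
The 6th largest is ρ.

ρ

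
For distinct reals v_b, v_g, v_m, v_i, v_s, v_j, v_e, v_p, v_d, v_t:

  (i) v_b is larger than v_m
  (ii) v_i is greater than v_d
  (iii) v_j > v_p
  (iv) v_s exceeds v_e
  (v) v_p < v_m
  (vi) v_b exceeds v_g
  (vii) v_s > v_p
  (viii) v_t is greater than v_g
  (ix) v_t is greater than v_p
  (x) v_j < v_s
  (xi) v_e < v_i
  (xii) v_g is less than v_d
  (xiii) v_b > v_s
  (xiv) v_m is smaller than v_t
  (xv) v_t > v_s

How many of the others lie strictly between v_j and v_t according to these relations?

1

The relations place v_j below v_t. An element lies strictly between them when it is forced above v_j and also forced below v_t.
Above v_j: {v_s, v_b}. Below v_t: {v_p, v_g, v_m, v_e, v_s}.
Intersection: {v_s} — 1.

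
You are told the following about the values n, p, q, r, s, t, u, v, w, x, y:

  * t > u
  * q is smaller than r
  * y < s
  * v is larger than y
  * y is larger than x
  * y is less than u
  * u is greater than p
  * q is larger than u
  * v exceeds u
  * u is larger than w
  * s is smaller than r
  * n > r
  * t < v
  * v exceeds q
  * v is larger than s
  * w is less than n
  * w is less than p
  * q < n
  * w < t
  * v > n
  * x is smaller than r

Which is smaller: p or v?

Link the given pairs in sequence: p < u; u < q; q < r; r < n; n < v.
Chaining these gives p < u < q < r < n < v.
So p < v; p is the smaller of the two.

p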